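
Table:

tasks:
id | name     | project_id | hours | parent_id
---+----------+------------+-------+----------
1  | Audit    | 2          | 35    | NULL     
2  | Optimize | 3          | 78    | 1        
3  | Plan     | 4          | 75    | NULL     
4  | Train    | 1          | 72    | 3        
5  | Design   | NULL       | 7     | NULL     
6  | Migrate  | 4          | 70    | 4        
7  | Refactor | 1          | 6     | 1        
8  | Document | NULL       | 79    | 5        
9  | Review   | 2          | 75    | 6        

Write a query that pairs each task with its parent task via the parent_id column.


This is a self-join: tasks is joined to a second copy of itself, matching each row's parent_id to another row's id. Use LEFT JOIN so rows with parent_id=NULL are kept.
  - task 1 (Audit): parent_id=NULL -> NULL
  - task 2 (Optimize): parent_id=1 -> Audit
  - task 3 (Plan): parent_id=NULL -> NULL
  - task 4 (Train): parent_id=3 -> Plan
  - task 5 (Design): parent_id=NULL -> NULL
  - task 6 (Migrate): parent_id=4 -> Train
  - task 7 (Refactor): parent_id=1 -> Audit
  - task 8 (Document): parent_id=5 -> Design
  - task 9 (Review): parent_id=6 -> Migrate

SQL:
SELECT a.name AS item, b.name AS parent
FROM tasks a
LEFT JOIN tasks b ON a.parent_id = b.id

Result:
item     | parent 
---------+--------
Audit    | NULL   
Optimize | Audit  
Plan     | NULL   
Train    | Plan   
Design   | NULL   
Migrate  | Train  
Refactor | Audit  
Document | Design 
Review   | Migrate


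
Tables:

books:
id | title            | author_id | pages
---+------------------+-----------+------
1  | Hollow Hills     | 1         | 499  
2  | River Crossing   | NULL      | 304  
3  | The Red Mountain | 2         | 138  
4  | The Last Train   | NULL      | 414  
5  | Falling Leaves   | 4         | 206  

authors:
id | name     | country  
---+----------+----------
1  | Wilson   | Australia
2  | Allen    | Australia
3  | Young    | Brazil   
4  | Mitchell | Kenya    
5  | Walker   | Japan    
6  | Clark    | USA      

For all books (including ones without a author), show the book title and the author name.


LEFT JOIN keeps every row from books (the left table); where author_id has no match in authors, the author columns become NULL. Walk through each book:
  - book 1 (Hollow Hills): author_id=1 -> matches Wilson
  - book 2 (River Crossing): author_id=NULL, no match -> kept with NULL
  - book 3 (The Red Mountain): author_id=2 -> matches Allen
  - book 4 (The Last Train): author_id=NULL, no match -> kept with NULL
  - book 5 (Falling Leaves): author_id=4 -> matches Mitchell
All 5 rows appear; 2 have NULL author.

SQL:
SELECT a.title, b.name AS author
FROM books a
LEFT JOIN authors b ON a.author_id = b.id

Result:
title            | author  
-----------------+---------
Hollow Hills     | Wilson  
River Crossing   | NULL    
The Red Mountain | Allen   
The Last Train   | NULL    
Falling Leaves   | Mitchell


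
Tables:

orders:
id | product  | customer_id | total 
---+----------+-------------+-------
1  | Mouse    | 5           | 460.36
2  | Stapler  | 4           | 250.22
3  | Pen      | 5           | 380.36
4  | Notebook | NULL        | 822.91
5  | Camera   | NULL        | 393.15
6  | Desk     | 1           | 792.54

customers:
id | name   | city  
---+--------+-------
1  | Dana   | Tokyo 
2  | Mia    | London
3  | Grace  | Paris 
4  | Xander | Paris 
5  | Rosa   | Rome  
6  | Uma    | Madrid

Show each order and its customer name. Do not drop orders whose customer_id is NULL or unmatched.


LEFT JOIN keeps every row from orders (the left table); where customer_id has no match in customers, the customer columns become NULL. Walk through each order:
  - order 1 (Mouse): customer_id=5 -> matches Rosa
  - order 2 (Stapler): customer_id=4 -> matches Xander
  - order 3 (Pen): customer_id=5 -> matches Rosa
  - order 4 (Notebook): customer_id=NULL, no match -> kept with NULL
  - order 5 (Camera): customer_id=NULL, no match -> kept with NULL
  - order 6 (Desk): customer_id=1 -> matches Dana
All 6 rows appear; 2 have NULL customer.

SQL:
SELECT a.product, b.name AS customer
FROM orders a
LEFT JOIN customers b ON a.customer_id = b.id

Result:
product  | customer
---------+---------
Mouse    | Rosa    
Stapler  | Xander  
Pen      | Rosa    
Notebook | NULL    
Camera   | NULL    
Desk     | Dana    


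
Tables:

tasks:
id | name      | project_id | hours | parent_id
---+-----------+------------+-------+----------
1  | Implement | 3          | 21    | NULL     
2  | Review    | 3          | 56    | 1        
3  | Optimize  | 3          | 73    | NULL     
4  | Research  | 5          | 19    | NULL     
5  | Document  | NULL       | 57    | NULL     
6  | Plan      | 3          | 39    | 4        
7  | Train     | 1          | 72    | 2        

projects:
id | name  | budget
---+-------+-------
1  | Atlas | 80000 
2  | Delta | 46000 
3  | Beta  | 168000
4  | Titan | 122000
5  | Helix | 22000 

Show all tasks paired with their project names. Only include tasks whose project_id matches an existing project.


INNER JOIN keeps only tasks rows whose project_id matches an id in projects. Walk through each task:
  - task 1 (Implement): project_id=3 -> matches Beta
  - task 2 (Review): project_id=3 -> matches Beta
  - task 3 (Optimize): project_id=3 -> matches Beta
  - task 4 (Research): project_id=5 -> matches Helix
  - task 5 (Document): project_id=NULL, no match -> dropped
  - task 6 (Plan): project_id=3 -> matches Beta
  - task 7 (Train): project_id=1 -> matches Atlas
So 1 of 7 rows is dropped.

SQL:
SELECT a.name, b.name AS project
FROM tasks a
INNER JOIN projects b ON a.project_id = b.id

Result:
name      | project
----------+--------
Implement | Beta   
Review    | Beta   
Optimize  | Beta   
Research  | Helix  
Plan      | Beta   
Train     | Atlas  


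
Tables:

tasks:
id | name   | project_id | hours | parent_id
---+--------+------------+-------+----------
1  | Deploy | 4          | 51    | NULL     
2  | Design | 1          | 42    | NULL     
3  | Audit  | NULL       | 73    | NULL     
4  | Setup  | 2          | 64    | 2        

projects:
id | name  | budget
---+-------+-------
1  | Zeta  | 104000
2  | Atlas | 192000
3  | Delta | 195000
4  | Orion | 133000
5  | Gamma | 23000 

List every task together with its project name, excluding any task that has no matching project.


INNER JOIN keeps only tasks rows whose project_id matches an id in projects. Walk through each task:
  - task 1 (Deploy): project_id=4 -> matches Orion
  - task 2 (Design): project_id=1 -> matches Zeta
  - task 3 (Audit): project_id=NULL, no match -> dropped
  - task 4 (Setup): project_id=2 -> matches Atlas
So 1 of 4 rows is dropped.

SQL:
SELECT a.name, b.name AS project
FROM tasks a
INNER JOIN projects b ON a.project_id = b.id

Result:
name   | project
-------+--------
Deploy | Orion  
Design | Zeta   
Setup  | Atlas  


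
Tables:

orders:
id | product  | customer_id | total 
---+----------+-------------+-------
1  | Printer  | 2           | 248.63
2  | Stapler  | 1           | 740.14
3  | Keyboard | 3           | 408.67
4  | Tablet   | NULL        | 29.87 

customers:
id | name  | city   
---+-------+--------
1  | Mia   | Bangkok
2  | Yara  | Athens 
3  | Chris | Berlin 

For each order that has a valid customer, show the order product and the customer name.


INNER JOIN keeps only orders rows whose customer_id matches an id in customers. Walk through each order:
  - order 1 (Printer): customer_id=2 -> matches Yara
  - order 2 (Stapler): customer_id=1 -> matches Mia
  - order 3 (Keyboard): customer_id=3 -> matches Chris
  - order 4 (Tablet): customer_id=NULL, no match -> dropped
So 1 of 4 rows is dropped.

SQL:
SELECT a.product, b.name AS customer
FROM orders a
INNER JOIN customers b ON a.customer_id = b.id

Result:
product  | customer
---------+---------
Printer  | Yara    
Stapler  | Mia     
Keyboard | Chris   


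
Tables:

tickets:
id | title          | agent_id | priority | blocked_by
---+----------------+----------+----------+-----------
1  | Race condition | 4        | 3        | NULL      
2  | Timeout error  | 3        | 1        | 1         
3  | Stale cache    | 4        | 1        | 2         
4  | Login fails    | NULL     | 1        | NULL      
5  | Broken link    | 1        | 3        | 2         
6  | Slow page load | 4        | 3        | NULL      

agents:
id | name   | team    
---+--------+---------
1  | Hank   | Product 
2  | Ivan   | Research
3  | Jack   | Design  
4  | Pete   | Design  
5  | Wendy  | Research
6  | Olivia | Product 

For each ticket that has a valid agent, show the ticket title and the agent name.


INNER JOIN keeps only tickets rows whose agent_id matches an id in agents. Walk through each ticket:
  - ticket 1 (Race condition): agent_id=4 -> matches Pete
  - ticket 2 (Timeout error): agent_id=3 -> matches Jack
  - ticket 3 (Stale cache): agent_id=4 -> matches Pete
  - ticket 4 (Login fails): agent_id=NULL, no match -> dropped
  - ticket 5 (Broken link): agent_id=1 -> matches Hank
  - ticket 6 (Slow page load): agent_id=4 -> matches Pete
So 1 of 6 rows is dropped.

SQL:
SELECT a.title, b.name AS agent
FROM tickets a
INNER JOIN agents b ON a.agent_id = b.id

Result:
title          | agent
---------------+------
Race condition | Pete 
Timeout error  | Jack 
Stale cache    | Pete 
Broken link    | Hank 
Slow page load | Pete 


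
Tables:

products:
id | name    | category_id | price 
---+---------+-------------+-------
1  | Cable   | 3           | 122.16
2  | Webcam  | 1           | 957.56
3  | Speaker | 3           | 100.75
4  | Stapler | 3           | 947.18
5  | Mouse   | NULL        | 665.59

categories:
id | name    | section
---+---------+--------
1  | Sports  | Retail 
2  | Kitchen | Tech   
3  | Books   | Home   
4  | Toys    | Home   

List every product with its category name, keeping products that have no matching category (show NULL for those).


LEFT JOIN keeps every row from products (the left table); where category_id has no match in categories, the category columns become NULL. Walk through each product:
  - product 1 (Cable): category_id=3 -> matches Books
  - product 2 (Webcam): category_id=1 -> matches Sports
  - product 3 (Speaker): category_id=3 -> matches Books
  - product 4 (Stapler): category_id=3 -> matches Books
  - product 5 (Mouse): category_id=NULL, no match -> kept with NULL
All 5 rows appear; 1 has NULL category.

SQL:
SELECT a.name, b.name AS category
FROM products a
LEFT JOIN categories b ON a.category_id = b.id

Result:
name    | category
--------+---------
Cable   | Books   
Webcam  | Sports  
Speaker | Books   
Stapler | Books   
Mouse   | NULL    


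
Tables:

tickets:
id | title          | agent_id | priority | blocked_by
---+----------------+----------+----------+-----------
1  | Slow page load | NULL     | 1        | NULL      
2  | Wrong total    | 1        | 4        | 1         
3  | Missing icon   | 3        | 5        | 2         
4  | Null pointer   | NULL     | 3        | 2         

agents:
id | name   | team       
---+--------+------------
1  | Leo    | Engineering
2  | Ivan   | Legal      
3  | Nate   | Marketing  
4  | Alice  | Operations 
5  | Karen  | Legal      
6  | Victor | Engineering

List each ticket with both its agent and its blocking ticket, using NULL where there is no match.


Two LEFT JOINs from the same base table tickets: one to agents via agent_id, one to tickets itself via blocked_by. Both are LEFT so every ticket is preserved.
Match against agents:
  - ticket 1 (Slow page load): agent_id=NULL, no match -> kept with NULL
  - ticket 2 (Wrong total): agent_id=1 -> matches Leo
  - ticket 3 (Missing icon): agent_id=3 -> matches Nate
  - ticket 4 (Null pointer): agent_id=NULL, no match -> kept with NULL
Match against tickets (self):
  - ticket 1 (Slow page load): blocked_by=NULL -> NULL
  - ticket 2 (Wrong total): blocked_by=1 -> Slow page load
  - ticket 3 (Missing icon): blocked_by=2 -> Wrong total
  - ticket 4 (Null pointer): blocked_by=2 -> Wrong total

SQL:
SELECT a.title, b.name AS agent, c.title AS blocked_by
FROM tickets a
LEFT JOIN agents b ON a.agent_id = b.id
LEFT JOIN tickets c ON a.blocked_by = c.id

Result:
title          | agent | blocked_by    
---------------+-------+---------------
Slow page load | NULL  | NULL          
Wrong total    | Leo   | Slow page load
Missing icon   | Nate  | Wrong total   
Null pointer   | NULL  | Wrong total   


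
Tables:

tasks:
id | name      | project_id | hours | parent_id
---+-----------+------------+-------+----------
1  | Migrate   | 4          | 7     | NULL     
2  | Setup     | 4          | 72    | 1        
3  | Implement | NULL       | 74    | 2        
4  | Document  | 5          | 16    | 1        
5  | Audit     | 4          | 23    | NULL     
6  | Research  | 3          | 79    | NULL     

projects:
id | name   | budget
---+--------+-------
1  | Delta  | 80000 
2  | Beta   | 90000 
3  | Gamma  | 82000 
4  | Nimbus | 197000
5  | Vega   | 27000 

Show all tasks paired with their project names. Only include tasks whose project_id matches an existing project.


INNER JOIN keeps only tasks rows whose project_id matches an id in projects. Walk through each task:
  - task 1 (Migrate): project_id=4 -> matches Nimbus
  - task 2 (Setup): project_id=4 -> matches Nimbus
  - task 3 (Implement): project_id=NULL, no match -> dropped
  - task 4 (Document): project_id=5 -> matches Vega
  - task 5 (Audit): project_id=4 -> matches Nimbus
  - task 6 (Research): project_id=3 -> matches Gamma
So 1 of 6 rows is dropped.

SQL:
SELECT a.name, b.name AS project
FROM tasks a
INNER JOIN projects b ON a.project_id = b.id

Result:
name     | project
---------+--------
Migrate  | Nimbus 
Setup    | Nimbus 
Document | Vega   
Audit    | Nimbus 
Research | Gamma  


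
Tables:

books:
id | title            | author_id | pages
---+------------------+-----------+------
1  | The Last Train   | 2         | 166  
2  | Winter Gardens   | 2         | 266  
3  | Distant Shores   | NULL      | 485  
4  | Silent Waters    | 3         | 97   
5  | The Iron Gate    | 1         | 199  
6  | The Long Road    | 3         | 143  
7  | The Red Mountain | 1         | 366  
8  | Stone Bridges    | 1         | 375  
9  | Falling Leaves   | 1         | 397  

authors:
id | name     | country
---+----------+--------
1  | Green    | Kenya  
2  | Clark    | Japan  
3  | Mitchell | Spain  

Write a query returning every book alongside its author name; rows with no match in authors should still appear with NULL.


LEFT JOIN keeps every row from books (the left table); where author_id has no match in authors, the author columns become NULL. Walk through each book:
  - book 1 (The Last Train): author_id=2 -> matches Clark
  - book 2 (Winter Gardens): author_id=2 -> matches Clark
  - book 3 (Distant Shores): author_id=NULL, no match -> kept with NULL
  - book 4 (Silent Waters): author_id=3 -> matches Mitchell
  - book 5 (The Iron Gate): author_id=1 -> matches Green
  - book 6 (The Long Road): author_id=3 -> matches Mitchell
  - book 7 (The Red Mountain): author_id=1 -> matches Green
  - book 8 (Stone Bridges): author_id=1 -> matches Green
  - book 9 (Falling Leaves): author_id=1 -> matches Green
All 9 rows appear; 1 has NULL author.

SQL:
SELECT a.title, b.name AS author
FROM books a
LEFT JOIN authors b ON a.author_id = b.id

Result:
title            | author  
-----------------+---------
The Last Train   | Clark   
Winter Gardens   | Clark   
Distant Shores   | NULL    
Silent Waters    | Mitchell
The Iron Gate    | Green   
The Long Road    | Mitchell
The Red Mountain | Green   
Stone Bridges    | Green   
Falling Leaves   | Green   


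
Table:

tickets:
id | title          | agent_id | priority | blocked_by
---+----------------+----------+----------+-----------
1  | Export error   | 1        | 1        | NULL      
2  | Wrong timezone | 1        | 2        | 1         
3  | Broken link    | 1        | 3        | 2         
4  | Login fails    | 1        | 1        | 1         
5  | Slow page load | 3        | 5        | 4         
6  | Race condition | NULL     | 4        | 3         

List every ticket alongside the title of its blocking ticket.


This is a self-join: tickets is joined to a second copy of itself, matching each row's blocked_by to another row's id. Use LEFT JOIN so rows with blocked_by=NULL are kept.
  - ticket 1 (Export error): blocked_by=NULL -> NULL
  - ticket 2 (Wrong timezone): blocked_by=1 -> Export error
  - ticket 3 (Broken link): blocked_by=2 -> Wrong timezone
  - ticket 4 (Login fails): blocked_by=1 -> Export error
  - ticket 5 (Slow page load): blocked_by=4 -> Login fails
  - ticket 6 (Race condition): blocked_by=3 -> Broken link

SQL:
SELECT a.title AS item, b.title AS blocked_by
FROM tickets a
LEFT JOIN tickets b ON a.blocked_by = b.id

Result:
item           | blocked_by    
---------------+---------------
Export error   | NULL          
Wrong timezone | Export error  
Broken link    | Wrong timezone
Login fails    | Export error  
Slow page load | Login fails   
Race condition | Broken link   


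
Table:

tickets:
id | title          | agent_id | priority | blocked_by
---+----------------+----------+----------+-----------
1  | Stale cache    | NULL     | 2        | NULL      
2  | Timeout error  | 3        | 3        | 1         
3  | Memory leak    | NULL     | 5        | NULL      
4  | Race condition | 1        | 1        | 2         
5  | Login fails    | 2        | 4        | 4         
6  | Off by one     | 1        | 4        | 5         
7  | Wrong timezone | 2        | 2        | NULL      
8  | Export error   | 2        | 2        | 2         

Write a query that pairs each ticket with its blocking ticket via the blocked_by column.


This is a self-join: tickets is joined to a second copy of itself, matching each row's blocked_by to another row's id. Use LEFT JOIN so rows with blocked_by=NULL are kept.
  - ticket 1 (Stale cache): blocked_by=NULL -> NULL
  - ticket 2 (Timeout error): blocked_by=1 -> Stale cache
  - ticket 3 (Memory leak): blocked_by=NULL -> NULL
  - ticket 4 (Race condition): blocked_by=2 -> Timeout error
  - ticket 5 (Login fails): blocked_by=4 -> Race condition
  - ticket 6 (Off by one): blocked_by=5 -> Login fails
  - ticket 7 (Wrong timezone): blocked_by=NULL -> NULL
  - ticket 8 (Export error): blocked_by=2 -> Timeout error

SQL:
SELECT a.title AS item, b.title AS blocked_by
FROM tickets a
LEFT JOIN tickets b ON a.blocked_by = b.id

Result:
item           | blocked_by    
---------------+---------------
Stale cache    | NULL          
Timeout error  | Stale cache   
Memory leak    | NULL          
Race condition | Timeout error 
Login fails    | Race condition
Off by one     | Login fails   
Wrong timezone | NULL          
Export error   | Timeout error 


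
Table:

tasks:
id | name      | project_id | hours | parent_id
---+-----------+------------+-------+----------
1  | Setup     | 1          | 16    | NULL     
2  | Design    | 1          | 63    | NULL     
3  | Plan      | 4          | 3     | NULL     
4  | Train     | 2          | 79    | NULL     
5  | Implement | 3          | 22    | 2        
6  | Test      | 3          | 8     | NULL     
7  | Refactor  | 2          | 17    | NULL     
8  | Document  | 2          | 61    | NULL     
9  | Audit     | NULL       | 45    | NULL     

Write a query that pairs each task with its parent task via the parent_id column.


This is a self-join: tasks is joined to a second copy of itself, matching each row's parent_id to another row's id. Use LEFT JOIN so rows with parent_id=NULL are kept.
  - task 1 (Setup): parent_id=NULL -> NULL
  - task 2 (Design): parent_id=NULL -> NULL
  - task 3 (Plan): parent_id=NULL -> NULL
  - task 4 (Train): parent_id=NULL -> NULL
  - task 5 (Implement): parent_id=2 -> Design
  - task 6 (Test): parent_id=NULL -> NULL
  - task 7 (Refactor): parent_id=NULL -> NULL
  - task 8 (Document): parent_id=NULL -> NULL
  - task 9 (Audit): parent_id=NULL -> NULL

SQL:
SELECT a.name AS item, b.name AS parent
FROM tasks a
LEFT JOIN tasks b ON a.parent_id = b.id

Result:
item      | parent
----------+-------
Setup     | NULL  
Design    | NULL  
Plan      | NULL  
Train     | NULL  
Implement | Design
Test      | NULL  
Refactor  | NULL  
Document  | NULL  
Audit     | NULL  


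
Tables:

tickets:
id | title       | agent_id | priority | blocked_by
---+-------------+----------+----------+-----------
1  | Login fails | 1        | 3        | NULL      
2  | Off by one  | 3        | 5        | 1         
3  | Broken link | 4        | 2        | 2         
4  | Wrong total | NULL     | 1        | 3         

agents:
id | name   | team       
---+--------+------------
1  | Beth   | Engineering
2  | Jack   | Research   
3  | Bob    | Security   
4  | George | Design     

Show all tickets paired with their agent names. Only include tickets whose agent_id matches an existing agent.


INNER JOIN keeps only tickets rows whose agent_id matches an id in agents. Walk through each ticket:
  - ticket 1 (Login fails): agent_id=1 -> matches Beth
  - ticket 2 (Off by one): agent_id=3 -> matches Bob
  - ticket 3 (Broken link): agent_id=4 -> matches George
  - ticket 4 (Wrong total): agent_id=NULL, no match -> dropped
So 1 of 4 rows is dropped.

SQL:
SELECT a.title, b.name AS agent
FROM tickets a
INNER JOIN agents b ON a.agent_id = b.id

Result:
title       | agent 
------------+-------
Login fails | Beth  
Off by one  | Bob   
Broken link | George


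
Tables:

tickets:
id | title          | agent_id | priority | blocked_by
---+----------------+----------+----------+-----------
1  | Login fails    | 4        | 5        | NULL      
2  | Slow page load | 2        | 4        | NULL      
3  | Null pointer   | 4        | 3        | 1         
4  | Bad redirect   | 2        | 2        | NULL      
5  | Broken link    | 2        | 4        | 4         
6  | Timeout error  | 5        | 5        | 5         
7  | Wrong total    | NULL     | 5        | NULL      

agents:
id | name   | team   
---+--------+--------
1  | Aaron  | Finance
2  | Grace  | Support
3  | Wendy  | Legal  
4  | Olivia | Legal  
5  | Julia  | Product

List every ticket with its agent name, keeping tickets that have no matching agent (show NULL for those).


LEFT JOIN keeps every row from tickets (the left table); where agent_id has no match in agents, the agent columns become NULL. Walk through each ticket:
  - ticket 1 (Login fails): agent_id=4 -> matches Olivia
  - ticket 2 (Slow page load): agent_id=2 -> matches Grace
  - ticket 3 (Null pointer): agent_id=4 -> matches Olivia
  - ticket 4 (Bad redirect): agent_id=2 -> matches Grace
  - ticket 5 (Broken link): agent_id=2 -> matches Grace
  - ticket 6 (Timeout error): agent_id=5 -> matches Julia
  - ticket 7 (Wrong total): agent_id=NULL, no match -> kept with NULL
All 7 rows appear; 1 has NULL agent.

SQL:
SELECT a.title, b.name AS agent
FROM tickets a
LEFT JOIN agents b ON a.agent_id = b.id

Result:
title          | agent 
---------------+-------
Login fails    | Olivia
Slow page load | Grace 
Null pointer   | Olivia
Bad redirect   | Grace 
Broken link    | Grace 
Timeout error  | Julia 
Wrong total    | NULL  


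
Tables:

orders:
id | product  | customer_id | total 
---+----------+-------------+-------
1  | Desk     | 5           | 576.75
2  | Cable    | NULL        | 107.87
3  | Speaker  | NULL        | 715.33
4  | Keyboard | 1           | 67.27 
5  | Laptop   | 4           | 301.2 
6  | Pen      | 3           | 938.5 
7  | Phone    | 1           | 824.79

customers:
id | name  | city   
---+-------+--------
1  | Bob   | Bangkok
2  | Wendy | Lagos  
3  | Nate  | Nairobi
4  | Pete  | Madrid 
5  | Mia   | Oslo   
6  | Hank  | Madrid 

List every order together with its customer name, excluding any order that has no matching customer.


INNER JOIN keeps only orders rows whose customer_id matches an id in customers. Walk through each order:
  - order 1 (Desk): customer_id=5 -> matches Mia
  - order 2 (Cable): customer_id=NULL, no match -> dropped
  - order 3 (Speaker): customer_id=NULL, no match -> dropped
  - order 4 (Keyboard): customer_id=1 -> matches Bob
  - order 5 (Laptop): customer_id=4 -> matches Pete
  - order 6 (Pen): customer_id=3 -> matches Nate
  - order 7 (Phone): customer_id=1 -> matches Bob
So 2 of 7 rows are dropped.

SQL:
SELECT a.product, b.name AS customer
FROM orders a
INNER JOIN customers b ON a.customer_id = b.id

Result:
product  | customer
---------+---------
Desk     | Mia     
Keyboard | Bob     
Laptop   | Pete    
Pen      | Nate    
Phone    | Bob     


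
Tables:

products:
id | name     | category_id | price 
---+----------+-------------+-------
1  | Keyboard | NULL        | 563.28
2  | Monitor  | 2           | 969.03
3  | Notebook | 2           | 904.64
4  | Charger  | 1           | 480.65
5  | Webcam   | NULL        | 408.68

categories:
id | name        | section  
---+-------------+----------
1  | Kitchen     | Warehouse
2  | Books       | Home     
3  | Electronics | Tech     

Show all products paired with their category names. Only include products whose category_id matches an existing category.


INNER JOIN keeps only products rows whose category_id matches an id in categories. Walk through each product:
  - product 1 (Keyboard): category_id=NULL, no match -> dropped
  - product 2 (Monitor): category_id=2 -> matches Books
  - product 3 (Notebook): category_id=2 -> matches Books
  - product 4 (Charger): category_id=1 -> matches Kitchen
  - product 5 (Webcam): category_id=NULL, no match -> dropped
So 2 of 5 rows are dropped.

SQL:
SELECT a.name, b.name AS category
FROM products a
INNER JOIN categories b ON a.category_id = b.id

Result:
name     | category
---------+---------
Monitor  | Books   
Notebook | Books   
Charger  | Kitchen 


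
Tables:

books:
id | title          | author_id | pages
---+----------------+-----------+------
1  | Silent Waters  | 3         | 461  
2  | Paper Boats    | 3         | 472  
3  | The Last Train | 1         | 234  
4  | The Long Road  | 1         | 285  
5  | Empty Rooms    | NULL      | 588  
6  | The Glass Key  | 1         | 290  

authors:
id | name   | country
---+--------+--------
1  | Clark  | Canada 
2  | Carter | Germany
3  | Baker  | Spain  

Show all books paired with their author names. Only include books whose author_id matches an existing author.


INNER JOIN keeps only books rows whose author_id matches an id in authors. Walk through each book:
  - book 1 (Silent Waters): author_id=3 -> matches Baker
  - book 2 (Paper Boats): author_id=3 -> matches Baker
  - book 3 (The Last Train): author_id=1 -> matches Clark
  - book 4 (The Long Road): author_id=1 -> matches Clark
  - book 5 (Empty Rooms): author_id=NULL, no match -> dropped
  - book 6 (The Glass Key): author_id=1 -> matches Clark
So 1 of 6 rows is dropped.

SQL:
SELECT a.title, b.name AS author
FROM books a
INNER JOIN authors b ON a.author_id = b.id

Result:
title          | author
---------------+-------
Silent Waters  | Baker 
Paper Boats    | Baker 
The Last Train | Clark 
The Long Road  | Clark 
The Glass Key  | Clark 


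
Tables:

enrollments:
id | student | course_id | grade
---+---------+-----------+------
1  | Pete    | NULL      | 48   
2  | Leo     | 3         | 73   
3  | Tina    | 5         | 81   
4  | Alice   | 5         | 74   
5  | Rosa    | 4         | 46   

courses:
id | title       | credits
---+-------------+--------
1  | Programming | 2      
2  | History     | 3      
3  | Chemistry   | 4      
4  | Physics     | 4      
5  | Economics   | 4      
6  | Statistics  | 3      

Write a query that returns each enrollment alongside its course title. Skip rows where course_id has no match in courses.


INNER JOIN keeps only enrollments rows whose course_id matches an id in courses. Walk through each enrollment:
  - enrollment 1 (Pete): course_id=NULL, no match -> dropped
  - enrollment 2 (Leo): course_id=3 -> matches Chemistry
  - enrollment 3 (Tina): course_id=5 -> matches Economics
  - enrollment 4 (Alice): course_id=5 -> matches Economics
  - enrollment 5 (Rosa): course_id=4 -> matches Physics
So 1 of 5 rows is dropped.

SQL:
SELECT a.student, b.title AS course
FROM enrollments a
INNER JOIN courses b ON a.course_id = b.id

Result:
student | course   
--------+----------
Leo     | Chemistry
Tina    | Economics
Alice   | Economics
Rosa    | Physics  


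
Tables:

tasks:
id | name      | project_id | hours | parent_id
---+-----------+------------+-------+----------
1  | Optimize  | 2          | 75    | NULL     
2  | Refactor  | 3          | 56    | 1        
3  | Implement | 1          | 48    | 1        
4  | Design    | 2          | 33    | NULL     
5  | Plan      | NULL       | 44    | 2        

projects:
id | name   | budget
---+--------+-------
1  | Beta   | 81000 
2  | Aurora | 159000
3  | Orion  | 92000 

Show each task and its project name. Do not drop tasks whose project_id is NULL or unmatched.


LEFT JOIN keeps every row from tasks (the left table); where project_id has no match in projects, the project columns become NULL. Walk through each task:
  - task 1 (Optimize): project_id=2 -> matches Aurora
  - task 2 (Refactor): project_id=3 -> matches Orion
  - task 3 (Implement): project_id=1 -> matches Beta
  - task 4 (Design): project_id=2 -> matches Aurora
  - task 5 (Plan): project_id=NULL, no match -> kept with NULL
All 5 rows appear; 1 has NULL project.

SQL:
SELECT a.name, b.name AS project
FROM tasks a
LEFT JOIN projects b ON a.project_id = b.id

Result:
name      | project
----------+--------
Optimize  | Aurora 
Refactor  | Orion  
Implement | Beta   
Design    | Aurora 
Plan      | NULL   


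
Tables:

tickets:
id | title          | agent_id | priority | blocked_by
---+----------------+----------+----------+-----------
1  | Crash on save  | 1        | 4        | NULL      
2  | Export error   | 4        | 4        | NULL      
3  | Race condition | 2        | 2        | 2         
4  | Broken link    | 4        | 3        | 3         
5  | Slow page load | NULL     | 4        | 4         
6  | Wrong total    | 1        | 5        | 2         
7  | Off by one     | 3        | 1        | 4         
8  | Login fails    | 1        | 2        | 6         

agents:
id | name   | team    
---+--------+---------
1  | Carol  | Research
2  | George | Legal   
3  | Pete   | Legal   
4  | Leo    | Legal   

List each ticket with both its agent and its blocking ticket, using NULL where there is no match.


Two LEFT JOINs from the same base table tickets: one to agents via agent_id, one to tickets itself via blocked_by. Both are LEFT so every ticket is preserved.
Match against agents:
  - ticket 1 (Crash on save): agent_id=1 -> matches Carol
  - ticket 2 (Export error): agent_id=4 -> matches Leo
  - ticket 3 (Race condition): agent_id=2 -> matches George
  - ticket 4 (Broken link): agent_id=4 -> matches Leo
  - ticket 5 (Slow page load): agent_id=NULL, no match -> kept with NULL
  - ticket 6 (Wrong total): agent_id=1 -> matches Carol
  - ticket 7 (Off by one): agent_id=3 -> matches Pete
  - ticket 8 (Login fails): agent_id=1 -> matches Carol
Match against tickets (self):
  - ticket 1 (Crash on save): blocked_by=NULL -> NULL
  - ticket 2 (Export error): blocked_by=NULL -> NULL
  - ticket 3 (Race condition): blocked_by=2 -> Export error
  - ticket 4 (Broken link): blocked_by=3 -> Race condition
  - ticket 5 (Slow page load): blocked_by=4 -> Broken link
  - ticket 6 (Wrong total): blocked_by=2 -> Export error
  - ticket 7 (Off by one): blocked_by=4 -> Broken link
  - ticket 8 (Login fails): blocked_by=6 -> Wrong total

SQL:
SELECT a.title, b.name AS agent, c.title AS blocked_by
FROM tickets a
LEFT JOIN agents b ON a.agent_id = b.id
LEFT JOIN tickets c ON a.blocked_by = c.id

Result:
title          | agent  | blocked_by    
---------------+--------+---------------
Crash on save  | Carol  | NULL          
Export error   | Leo    | NULL          
Race condition | George | Export error  
Broken link    | Leo    | Race condition
Slow page load | NULL   | Broken link   
Wrong total    | Carol  | Export error  
Off by one     | Pete   | Broken link   
Login fails    | Carol  | Wrong total   


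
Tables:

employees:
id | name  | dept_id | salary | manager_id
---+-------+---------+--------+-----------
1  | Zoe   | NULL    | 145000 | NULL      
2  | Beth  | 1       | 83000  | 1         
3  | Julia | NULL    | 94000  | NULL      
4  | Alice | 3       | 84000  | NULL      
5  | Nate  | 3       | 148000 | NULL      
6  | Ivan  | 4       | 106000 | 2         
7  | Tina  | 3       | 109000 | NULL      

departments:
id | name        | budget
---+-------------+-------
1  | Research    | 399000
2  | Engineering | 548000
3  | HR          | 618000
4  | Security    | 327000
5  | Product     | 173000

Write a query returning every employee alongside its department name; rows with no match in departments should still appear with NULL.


LEFT JOIN keeps every row from employees (the left table); where dept_id has no match in departments, the department columns become NULL. Walk through each employee:
  - employee 1 (Zoe): dept_id=NULL, no match -> kept with NULL
  - employee 2 (Beth): dept_id=1 -> matches Research
  - employee 3 (Julia): dept_id=NULL, no match -> kept with NULL
  - employee 4 (Alice): dept_id=3 -> matches HR
  - employee 5 (Nate): dept_id=3 -> matches HR
  - employee 6 (Ivan): dept_id=4 -> matches Security
  - employee 7 (Tina): dept_id=3 -> matches HR
All 7 rows appear; 2 have NULL department.

SQL:
SELECT a.name, b.name AS department
FROM employees a
LEFT JOIN departments b ON a.dept_id = b.id

Result:
name  | department
------+-----------
Zoe   | NULL      
Beth  | Research  
Julia | NULL      
Alice | HR        
Nate  | HR        
Ivan  | Security  
Tina  | HR        


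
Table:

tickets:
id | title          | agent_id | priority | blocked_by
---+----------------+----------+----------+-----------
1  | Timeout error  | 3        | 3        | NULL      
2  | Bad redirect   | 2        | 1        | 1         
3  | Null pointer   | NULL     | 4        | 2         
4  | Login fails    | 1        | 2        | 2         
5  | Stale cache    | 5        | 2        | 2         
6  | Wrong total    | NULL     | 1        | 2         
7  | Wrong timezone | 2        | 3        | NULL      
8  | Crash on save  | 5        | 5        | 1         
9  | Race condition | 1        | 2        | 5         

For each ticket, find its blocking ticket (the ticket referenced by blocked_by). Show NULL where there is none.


This is a self-join: tickets is joined to a second copy of itself, matching each row's blocked_by to another row's id. Use LEFT JOIN so rows with blocked_by=NULL are kept.
  - ticket 1 (Timeout error): blocked_by=NULL -> NULL
  - ticket 2 (Bad redirect): blocked_by=1 -> Timeout error
  - ticket 3 (Null pointer): blocked_by=2 -> Bad redirect
  - ticket 4 (Login fails): blocked_by=2 -> Bad redirect
  - ticket 5 (Stale cache): blocked_by=2 -> Bad redirect
  - ticket 6 (Wrong total): blocked_by=2 -> Bad redirect
  - ticket 7 (Wrong timezone): blocked_by=NULL -> NULL
  - ticket 8 (Crash on save): blocked_by=1 -> Timeout error
  - ticket 9 (Race condition): blocked_by=5 -> Stale cache

SQL:
SELECT a.title AS item, b.title AS blocked_by
FROM tickets a
LEFT JOIN tickets b ON a.blocked_by = b.id

Result:
item           | blocked_by   
---------------+--------------
Timeout error  | NULL         
Bad redirect   | Timeout error
Null pointer   | Bad redirect 
Login fails    | Bad redirect 
Stale cache    | Bad redirect 
Wrong total    | Bad redirect 
Wrong timezone | NULL         
Crash on save  | Timeout error
Race condition | Stale cache  


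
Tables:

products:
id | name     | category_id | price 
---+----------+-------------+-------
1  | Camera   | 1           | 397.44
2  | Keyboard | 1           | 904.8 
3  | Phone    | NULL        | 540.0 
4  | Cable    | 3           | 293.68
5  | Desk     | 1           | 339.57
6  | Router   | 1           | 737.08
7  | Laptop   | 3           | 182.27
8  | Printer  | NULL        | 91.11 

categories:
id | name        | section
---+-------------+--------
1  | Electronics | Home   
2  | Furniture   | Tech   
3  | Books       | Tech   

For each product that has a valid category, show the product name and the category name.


INNER JOIN keeps only products rows whose category_id matches an id in categories. Walk through each product:
  - product 1 (Camera): category_id=1 -> matches Electronics
  - product 2 (Keyboard): category_id=1 -> matches Electronics
  - product 3 (Phone): category_id=NULL, no match -> dropped
  - product 4 (Cable): category_id=3 -> matches Books
  - product 5 (Desk): category_id=1 -> matches Electronics
  - product 6 (Router): category_id=1 -> matches Electronics
  - product 7 (Laptop): category_id=3 -> matches Books
  - product 8 (Printer): category_id=NULL, no match -> dropped
So 2 of 8 rows are dropped.

SQL:
SELECT a.name, b.name AS category
FROM products a
INNER JOIN categories b ON a.category_id = b.id

Result:
name     | category   
---------+------------
Camera   | Electronics
Keyboard | Electronics
Cable    | Books      
Desk     | Electronics
Router   | Electronics
Laptop   | Books      


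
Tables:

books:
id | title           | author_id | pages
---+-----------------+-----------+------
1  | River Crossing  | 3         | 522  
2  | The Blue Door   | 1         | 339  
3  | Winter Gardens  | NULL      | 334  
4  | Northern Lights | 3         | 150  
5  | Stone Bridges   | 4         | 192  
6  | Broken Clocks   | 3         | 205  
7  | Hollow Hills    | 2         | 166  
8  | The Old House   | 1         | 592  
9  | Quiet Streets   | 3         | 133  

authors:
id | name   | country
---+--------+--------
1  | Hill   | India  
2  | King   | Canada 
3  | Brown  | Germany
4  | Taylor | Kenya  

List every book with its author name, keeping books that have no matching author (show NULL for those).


LEFT JOIN keeps every row from books (the left table); where author_id has no match in authors, the author columns become NULL. Walk through each book:
  - book 1 (River Crossing): author_id=3 -> matches Brown
  - book 2 (The Blue Door): author_id=1 -> matches Hill
  - book 3 (Winter Gardens): author_id=NULL, no match -> kept with NULL
  - book 4 (Northern Lights): author_id=3 -> matches Brown
  - book 5 (Stone Bridges): author_id=4 -> matches Taylor
  - book 6 (Broken Clocks): author_id=3 -> matches Brown
  - book 7 (Hollow Hills): author_id=2 -> matches King
  - book 8 (The Old House): author_id=1 -> matches Hill
  - book 9 (Quiet Streets): author_id=3 -> matches Brown
All 9 rows appear; 1 has NULL author.

SQL:
SELECT a.title, b.name AS author
FROM books a
LEFT JOIN authors b ON a.author_id = b.id

Result:
title           | author
----------------+-------
River Crossing  | Brown 
The Blue Door   | Hill  
Winter Gardens  | NULL  
Northern Lights | Brown 
Stone Bridges   | Taylor
Broken Clocks   | Brown 
Hollow Hills    | King  
The Old House   | Hill  
Quiet Streets   | Brown 


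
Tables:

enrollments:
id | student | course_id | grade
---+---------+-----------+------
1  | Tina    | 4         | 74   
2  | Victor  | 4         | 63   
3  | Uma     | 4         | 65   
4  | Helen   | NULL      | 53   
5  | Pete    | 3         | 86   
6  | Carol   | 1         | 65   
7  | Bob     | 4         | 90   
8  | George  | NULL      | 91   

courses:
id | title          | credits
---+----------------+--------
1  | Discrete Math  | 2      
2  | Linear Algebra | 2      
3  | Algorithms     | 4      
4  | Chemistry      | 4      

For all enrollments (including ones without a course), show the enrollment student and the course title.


LEFT JOIN keeps every row from enrollments (the left table); where course_id has no match in courses, the course columns become NULL. Walk through each enrollment:
  - enrollment 1 (Tina): course_id=4 -> matches Chemistry
  - enrollment 2 (Victor): course_id=4 -> matches Chemistry
  - enrollment 3 (Uma): course_id=4 -> matches Chemistry
  - enrollment 4 (Helen): course_id=NULL, no match -> kept with NULL
  - enrollment 5 (Pete): course_id=3 -> matches Algorithms
  - enrollment 6 (Carol): course_id=1 -> matches Discrete Math
  - enrollment 7 (Bob): course_id=4 -> matches Chemistry
  - enrollment 8 (George): course_id=NULL, no match -> kept with NULL
All 8 rows appear; 2 have NULL course.

SQL:
SELECT a.student, b.title AS course
FROM enrollments a
LEFT JOIN courses b ON a.course_id = b.id

Result:
student | course       
--------+--------------
Tina    | Chemistry    
Victor  | Chemistry    
Uma     | Chemistry    
Helen   | NULL         
Pete    | Algorithms   
Carol   | Discrete Math
Bob     | Chemistry    
George  | NULL         
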